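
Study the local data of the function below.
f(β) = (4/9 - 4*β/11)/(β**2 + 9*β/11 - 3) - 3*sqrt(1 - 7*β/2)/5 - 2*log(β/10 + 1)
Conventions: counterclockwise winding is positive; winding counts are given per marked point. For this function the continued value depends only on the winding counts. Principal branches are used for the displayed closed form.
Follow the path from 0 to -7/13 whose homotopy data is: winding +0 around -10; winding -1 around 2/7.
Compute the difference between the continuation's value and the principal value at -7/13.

The rational part is single-valued and drops out of the difference; each branch term changes only by its own monodromy.
(-2)*log(1 - β/(-10)): winding 0 around -10, so this term returns to its principal value, contribution 0.
(-3/5)*sqrt(1 - β/(2/7)): winding -1 is odd, the square root flips sign, contributing -2*(-3/5)*sqrt(1 - (-7/13)/(2/7)) = -2*(-3/5)*sqrt(75/26) = (3/13)*sqrt(78).
Summing the contributions at β = -7/13 gives (3/13)*sqrt(78).

Continued minus principal equals (3/13)*sqrt(78).


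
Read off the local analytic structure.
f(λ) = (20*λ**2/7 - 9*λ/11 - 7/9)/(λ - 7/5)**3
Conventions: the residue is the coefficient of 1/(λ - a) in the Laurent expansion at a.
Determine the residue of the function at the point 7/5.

The residue is 20/7.

At the order-3 pole 7/5 set g(λ) = (λ - (7/5))^3*f(λ) = 20*λ**2/7 - 9*λ/11 - 7/9.
Order-3 pole: residue = g''(a)/2; g''(7/5) = 40/7, so the residue is 20/7.


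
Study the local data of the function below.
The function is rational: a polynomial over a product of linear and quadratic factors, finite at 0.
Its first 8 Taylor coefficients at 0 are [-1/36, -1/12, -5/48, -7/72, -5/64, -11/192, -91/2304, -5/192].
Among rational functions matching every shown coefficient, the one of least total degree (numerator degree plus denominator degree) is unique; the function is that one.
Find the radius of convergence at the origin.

The radius of convergence is 2.

No rational of total degree below 4 reproduces all 8 coefficients; solving the [1/3] Pade equations on them gives f(x) = (x/3 + 2/9)/(x - 2)**3, whose expansion matches every shown term.
Denominator factor (x - 2)^3: pole of order 3 at 2, modulus 2.
The radius of convergence is the smallest modulus among the singular points: 2.


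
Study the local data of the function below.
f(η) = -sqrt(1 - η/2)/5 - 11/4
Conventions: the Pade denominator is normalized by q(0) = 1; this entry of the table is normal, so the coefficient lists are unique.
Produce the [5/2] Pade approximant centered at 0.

Taylor coefficients needed (expand at 0): a_0 = -59/20, a_1 = 1/20, a_2 = 1/160, a_3 = 1/640, a_4 = 1/2048, a_5 = 7/40960, a_6 = 21/327680, a_7 = 33/1310720.
Write the denominator as Q(η) = 1 + q1*η + q2*η^2. Requiring Q*f - P = O(η^8) with deg P <= 5 kills the coefficients of η^6..η^7 in Q*f:
  η^6: a_6 + q1*a_5 + q2*a_4 = 0, i.e. 21/327680 + (7/40960)*q1 + (1/2048)*q2 = 0.
  η^7: a_7 + q1*a_6 + q2*a_5 = 0, i.e. 33/1310720 + (21/327680)*q1 + (7/40960)*q2 = 0.
Solving this linear system: q1 = -9/14, q2 = 3/32.
The numerator is Q*f truncated at degree 5: P0 = a_0 = -59/20; P1 = a_1 + q1*a_0 = 109/56; P2 = a_2 + q1*a_1 + q2*a_0 = -271/896; P3 = a_3 + q1*a_2 + q2*a_1 = 1/448; P4 = a_4 + q1*a_3 + q2*a_2 = 1/14336; P5 = a_5 + q1*a_4 + q2*a_3 = 1/286720.

The Pade approximant has numerator coefficients [-59/20, 109/56, -271/896, 1/448, 1/14336, 1/286720]; denominator coefficients [1, -9/14, 3/32].


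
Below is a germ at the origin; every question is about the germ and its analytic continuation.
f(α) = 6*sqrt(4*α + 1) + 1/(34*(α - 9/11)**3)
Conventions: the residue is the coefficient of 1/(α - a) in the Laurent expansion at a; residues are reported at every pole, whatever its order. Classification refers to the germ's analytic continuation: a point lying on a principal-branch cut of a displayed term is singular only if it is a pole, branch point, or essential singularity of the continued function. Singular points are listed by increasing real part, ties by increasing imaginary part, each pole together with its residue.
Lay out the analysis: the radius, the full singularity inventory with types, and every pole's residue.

Radius of convergence at 0: 1/4.
At -1/4: an algebraic (square-root) branch point.
At 9/11: a pole of order 3; residue 0.

Denominator factor (α - 9/11)^3: pole of order 3 at 9/11, modulus 9/11.
Branch term (6)*sqrt(1 - α/(-1/4)): its argument vanishes at α = -1/4, a square-root branch point, modulus 1/4.
The radius of convergence is the smallest modulus among the singular points: 1/4.
The branch term is analytic at 9/11 and contributes nothing to the residue; only the rational part matters.
At the order-3 pole 9/11 set g(α) = (α - (9/11))^3*(rational part) = 1/34.
Order-3 pole: residue = g''(a)/2; g''(9/11) = 0, so the residue is 0.
List the singular points by increasing real part (a conjugate pair: the negative imaginary part first).


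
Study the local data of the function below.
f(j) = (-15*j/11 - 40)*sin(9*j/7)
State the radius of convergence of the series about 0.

The radius of convergence is infinite.

The factor sin(9*j/7) is entire and contributes no finite singular point.
The polynomial part has no poles.
No finite singular points: the Taylor series at 0 converges everywhere.


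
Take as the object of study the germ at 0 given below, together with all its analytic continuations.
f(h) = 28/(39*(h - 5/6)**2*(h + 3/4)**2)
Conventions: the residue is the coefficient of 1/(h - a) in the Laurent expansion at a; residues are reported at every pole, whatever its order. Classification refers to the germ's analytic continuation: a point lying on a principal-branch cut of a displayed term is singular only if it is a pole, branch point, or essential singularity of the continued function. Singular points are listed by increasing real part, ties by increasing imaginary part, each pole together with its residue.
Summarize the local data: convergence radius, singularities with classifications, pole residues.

Radius of convergence at 0: 3/4.
At -3/4: a pole of order 2; residue 32256/89167.
At 5/6: a pole of order 2; residue -32256/89167.

Denominator factor (h + 3/4)^2: pole of order 2 at -3/4, modulus 3/4.
Denominator factor (h - 5/6)^2: pole of order 2 at 5/6, modulus 5/6.
The radius of convergence is the smallest modulus among the singular points: 3/4.
At the order-2 pole -3/4 set g(h) = (h - (-3/4))^2*f(h) = 28/(39*(h - 5/6)**2).
Order-2 pole: residue = g'(a); g'(-3/4) = 32256/89167, so the residue is 32256/89167.
At the order-2 pole 5/6 set g(h) = (h - (5/6))^2*f(h) = 28/(39*(h + 3/4)**2).
Order-2 pole: residue = g'(a); g'(5/6) = -32256/89167, so the residue is -32256/89167.
List the singular points by increasing real part (a conjugate pair: the negative imaginary part first).


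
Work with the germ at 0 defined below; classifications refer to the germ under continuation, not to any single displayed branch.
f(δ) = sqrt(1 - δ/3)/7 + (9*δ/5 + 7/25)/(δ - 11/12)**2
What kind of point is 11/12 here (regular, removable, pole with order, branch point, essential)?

The point is a pole of order 2.

The denominator factor δ - 11/12 vanishes at 11/12 and appears to the power 2; the numerator there equals 193/100, nonzero, and no other factor vanishes.
The branch terms are analytic at this point.
Hence a pole whose order is the multiplicity, 2.


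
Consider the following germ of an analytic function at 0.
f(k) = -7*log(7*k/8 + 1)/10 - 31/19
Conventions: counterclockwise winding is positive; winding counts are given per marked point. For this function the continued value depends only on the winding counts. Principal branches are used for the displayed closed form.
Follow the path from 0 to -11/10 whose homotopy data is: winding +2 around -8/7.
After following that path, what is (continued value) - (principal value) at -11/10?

The rational part is single-valued and drops out of the difference; each branch term changes only by its own monodromy.
(-7/10)*log(1 - k/(-8/7)): each positive loop around -8/7 adds 2*pi*i to the log, so winding +2 contributes (-7/10)*(2)*2*pi*i = -(14/5)*pi*i.
Summing the contributions at k = -11/10 gives -(14/5)*pi*i.

Continued minus principal equals -(14/5)*pi*i.


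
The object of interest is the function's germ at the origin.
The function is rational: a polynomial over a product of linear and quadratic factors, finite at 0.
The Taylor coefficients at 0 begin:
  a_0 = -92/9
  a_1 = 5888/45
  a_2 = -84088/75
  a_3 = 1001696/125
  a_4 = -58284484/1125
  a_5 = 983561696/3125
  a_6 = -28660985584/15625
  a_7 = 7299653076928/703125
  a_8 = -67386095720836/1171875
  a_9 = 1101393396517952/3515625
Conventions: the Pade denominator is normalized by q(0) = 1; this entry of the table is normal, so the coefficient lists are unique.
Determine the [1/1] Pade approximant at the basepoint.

The Pade approximant has numerator coefficients [-92/9, 15571/360]; denominator coefficients [1, 1371/160].

Taylor coefficients needed (read off): a_0 = -92/9, a_1 = 5888/45, a_2 = -84088/75.
Write the denominator as Q(λ) = 1 + q1*λ. Requiring Q*f - P = O(λ^3) with deg P <= 1 kills the coefficients of λ^2..λ^2 in Q*f:
  λ^2: a_2 + q1*a_1 = 0, i.e. -84088/75 + (5888/45)*q1 = 0.
Solving this linear system: q1 = 1371/160.
The numerator is Q*f truncated at degree 1: P0 = a_0 = -92/9; P1 = a_1 + q1*a_0 = 15571/360.


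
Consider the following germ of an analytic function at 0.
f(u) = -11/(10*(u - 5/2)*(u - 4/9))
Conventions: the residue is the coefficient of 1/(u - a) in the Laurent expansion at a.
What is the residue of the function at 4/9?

The residue is 99/185.

At the order-1 pole 4/9 set g(u) = (u - (4/9))*f(u) = -11/(10*(u - 5/2)).
Simple pole: residue = g(a) at a = 4/9, which is 99/185.


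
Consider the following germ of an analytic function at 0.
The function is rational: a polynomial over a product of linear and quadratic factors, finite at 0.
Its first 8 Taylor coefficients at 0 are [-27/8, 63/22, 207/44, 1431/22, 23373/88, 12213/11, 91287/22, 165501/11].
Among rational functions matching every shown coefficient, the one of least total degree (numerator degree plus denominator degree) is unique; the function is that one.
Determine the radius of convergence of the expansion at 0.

The radius of convergence is 1/3.

No rational of total degree below 5 reproduces all 8 coefficients; solving the [1/4] Pade equations on them gives f(j) = (20*j/11 - 3/8)/((j - 1/3)**2*(j + 1)**2), whose expansion matches every shown term.
Denominator factor (j - 1/3)^2: pole of order 2 at 1/3, modulus 1/3.
Denominator factor (j + 1)^2: pole of order 2 at -1, modulus 1.
The radius of convergence is the smallest modulus among the singular points: 1/3.


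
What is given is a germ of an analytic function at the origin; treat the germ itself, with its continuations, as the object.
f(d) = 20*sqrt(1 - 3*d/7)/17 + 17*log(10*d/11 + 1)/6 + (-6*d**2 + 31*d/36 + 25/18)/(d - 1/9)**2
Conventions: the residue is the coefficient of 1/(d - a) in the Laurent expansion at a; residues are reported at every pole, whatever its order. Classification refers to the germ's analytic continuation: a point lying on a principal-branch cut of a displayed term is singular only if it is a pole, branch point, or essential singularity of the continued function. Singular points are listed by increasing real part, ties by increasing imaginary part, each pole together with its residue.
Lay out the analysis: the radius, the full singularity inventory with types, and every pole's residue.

Radius of convergence at 0: 1/9.
At -11/10: a logarithmic branch point.
At 1/9: a pole of order 2; residue -17/36.
At 7/3: an algebraic (square-root) branch point.

Denominator factor (d - 1/9)^2: pole of order 2 at 1/9, modulus 1/9.
Branch term (17/6)*log(1 - d/(-11/10)): its argument vanishes at d = -11/10, a logarithmic branch point, modulus 11/10.
Branch term (20/17)*sqrt(1 - d/(7/3)): its argument vanishes at d = 7/3, a square-root branch point, modulus 7/3.
The radius of convergence is the smallest modulus among the singular points: 1/9.
The branch terms are analytic at 1/9 and contribute nothing to the residue; only the rational part matters.
At the order-2 pole 1/9 set g(d) = (d - (1/9))^2*(rational part) = -6*d**2 + 31*d/36 + 25/18.
Order-2 pole: residue = g'(a); g'(1/9) = -17/36, so the residue is -17/36.
List the singular points by increasing real part (a conjugate pair: the negative imaginary part first).


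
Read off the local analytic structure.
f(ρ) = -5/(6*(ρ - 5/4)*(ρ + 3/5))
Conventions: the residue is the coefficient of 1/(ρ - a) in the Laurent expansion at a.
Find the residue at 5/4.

The residue is -50/111.

At the order-1 pole 5/4 set g(ρ) = (ρ - (5/4))*f(ρ) = -5/(6*(ρ + 3/5)).
Simple pole: residue = g(a) at a = 5/4, which is -50/111.


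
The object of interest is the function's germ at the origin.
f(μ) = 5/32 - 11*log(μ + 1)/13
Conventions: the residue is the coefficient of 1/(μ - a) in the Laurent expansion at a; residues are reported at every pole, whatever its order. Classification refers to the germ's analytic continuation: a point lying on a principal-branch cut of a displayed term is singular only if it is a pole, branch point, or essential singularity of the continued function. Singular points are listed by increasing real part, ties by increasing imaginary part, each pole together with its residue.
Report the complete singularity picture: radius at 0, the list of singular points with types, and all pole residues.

Radius of convergence at 0: 1.
At -1: a logarithmic branch point.

Branch term (-11/13)*log(1 - μ/(-1)): its argument vanishes at μ = -1, a logarithmic branch point, modulus 1.
The radius of convergence is the smallest modulus among the singular points: 1.


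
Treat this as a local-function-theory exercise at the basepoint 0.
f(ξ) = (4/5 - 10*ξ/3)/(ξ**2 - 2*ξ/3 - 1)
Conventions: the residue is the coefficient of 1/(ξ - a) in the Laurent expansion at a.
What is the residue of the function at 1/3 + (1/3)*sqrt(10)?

The factor ξ**2 - 2*ξ/3 - 1 splits as (ξ - a)(ξ - a') with a = 1/3 + (1/3)*sqrt(10), a' = 1/3 - (1/3)*sqrt(10). At the order-1 pole a set g(ξ) = (ξ - a)*f(ξ) = [4/5 - 10*ξ/3] / (ξ - a').
Simple pole: residue = g(a) at a = 1/3 + (1/3)*sqrt(10), which is -5/3 - (7/150)*sqrt(10).

The residue is -5/3 - (7/150)*sqrt(10).


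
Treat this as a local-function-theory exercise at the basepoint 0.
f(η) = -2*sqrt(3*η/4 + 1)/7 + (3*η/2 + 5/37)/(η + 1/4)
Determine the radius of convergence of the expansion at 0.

The radius of convergence is 1/4.

Denominator factor (η + 1/4): pole of order 1 at -1/4, modulus 1/4.
Branch term (-2/7)*sqrt(1 - η/(-4/3)): its argument vanishes at η = -4/3, a square-root branch point, modulus 4/3.
The radius of convergence is the smallest modulus among the singular points: 1/4.


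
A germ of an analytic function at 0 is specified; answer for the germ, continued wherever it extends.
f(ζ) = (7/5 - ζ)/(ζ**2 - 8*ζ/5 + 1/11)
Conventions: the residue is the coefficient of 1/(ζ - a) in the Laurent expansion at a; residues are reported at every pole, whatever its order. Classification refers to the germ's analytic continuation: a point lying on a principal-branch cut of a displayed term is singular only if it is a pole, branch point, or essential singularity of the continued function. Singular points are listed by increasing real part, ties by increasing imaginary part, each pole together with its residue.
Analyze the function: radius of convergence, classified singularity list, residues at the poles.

Radius of convergence at 0: 4/5 - (1/55)*sqrt(1661).
At 4/5 - (1/55)*sqrt(1661): a pole of order 1; residue -1/2 - (3/302)*sqrt(1661).
At 4/5 + (1/55)*sqrt(1661): a pole of order 1; residue -1/2 + (3/302)*sqrt(1661).

Denominator factor (ζ**2 - 8*ζ/5 + 1/11): discriminant 604/275, real irrational roots 4/5 + (1/55)*sqrt(1661) and 4/5 - (1/55)*sqrt(1661); poles of order 1, moduli 4/5 + (1/55)*sqrt(1661) and 4/5 - (1/55)*sqrt(1661).
The radius of convergence is the smallest modulus among the singular points: 4/5 - (1/55)*sqrt(1661).
The factor ζ**2 - 8*ζ/5 + 1/11 splits as (ζ - a)(ζ - a') with a = 4/5 - (1/55)*sqrt(1661), a' = 4/5 + (1/55)*sqrt(1661). At the order-1 pole a set g(ζ) = (ζ - a)*f(ζ) = [7/5 - ζ] / (ζ - a').
Simple pole: residue = g(a) at a = 4/5 - (1/55)*sqrt(1661), which is -1/2 - (3/302)*sqrt(1661).
The factor ζ**2 - 8*ζ/5 + 1/11 splits as (ζ - a)(ζ - a') with a = 4/5 + (1/55)*sqrt(1661), a' = 4/5 - (1/55)*sqrt(1661). At the order-1 pole a set g(ζ) = (ζ - a)*f(ζ) = [7/5 - ζ] / (ζ - a').
Simple pole: residue = g(a) at a = 4/5 + (1/55)*sqrt(1661), which is -1/2 + (3/302)*sqrt(1661).
List the singular points by increasing real part (a conjugate pair: the negative imaginary part first).


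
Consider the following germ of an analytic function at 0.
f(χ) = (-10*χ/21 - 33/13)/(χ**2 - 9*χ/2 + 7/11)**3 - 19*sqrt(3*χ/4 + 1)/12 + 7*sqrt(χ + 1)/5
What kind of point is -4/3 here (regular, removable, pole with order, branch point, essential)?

The term (-19/12)*sqrt(1 - χ/(-4/3)) has argument 1 - -4/3/(-4/3) = 0 at -4/3: a square-root (algebraic, two-sheeted) branch point; the remaining terms are analytic or single-valued there.

The point is an algebraic (square-root) branch point.


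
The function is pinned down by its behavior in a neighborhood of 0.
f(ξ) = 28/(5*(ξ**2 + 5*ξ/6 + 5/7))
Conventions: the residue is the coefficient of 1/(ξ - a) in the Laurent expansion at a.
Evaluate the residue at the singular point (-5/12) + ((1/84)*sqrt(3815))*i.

The factor ξ**2 + 5*ξ/6 + 5/7 splits as (ξ - a)(ξ - a') with a = (-5/12) + ((1/84)*sqrt(3815))*i, a' = (-5/12) - ((1/84)*sqrt(3815))*i. At the order-1 pole a set g(ξ) = (ξ - a)*f(ξ) = [28/5] / (ξ - a').
Simple pole: residue = g(a) at a = (-5/12) + ((1/84)*sqrt(3815))*i, which is -((168/2725)*sqrt(3815))*i.

The residue is -((168/2725)*sqrt(3815))*i.


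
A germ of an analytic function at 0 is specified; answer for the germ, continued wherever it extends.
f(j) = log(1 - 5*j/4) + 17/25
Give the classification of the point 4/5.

The term (1)*log(1 - j/(4/5)) has argument 1 - 4/5/(4/5) = 0 at 4/5: a logarithmic (infinitely-sheeted) branch point; the remaining terms are analytic or single-valued there.

The point is a logarithmic branch point.


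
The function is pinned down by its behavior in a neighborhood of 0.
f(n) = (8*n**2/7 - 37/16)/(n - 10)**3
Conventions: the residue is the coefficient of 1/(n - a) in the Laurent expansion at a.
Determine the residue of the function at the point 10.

At the order-3 pole 10 set g(n) = (n - (10))^3*f(n) = 8*n**2/7 - 37/16.
Order-3 pole: residue = g''(a)/2; g''(10) = 16/7, so the residue is 8/7.

The residue is 8/7.


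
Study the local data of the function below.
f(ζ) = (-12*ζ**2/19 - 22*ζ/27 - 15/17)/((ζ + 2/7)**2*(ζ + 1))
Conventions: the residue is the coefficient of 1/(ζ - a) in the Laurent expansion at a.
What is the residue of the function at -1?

At the order-1 pole -1 set g(ζ) = (ζ - (-1))*f(ζ) = (-12*ζ**2/19 - 22*ζ/27 - 15/17)/(ζ + 2/7)**2.
Simple pole: residue = g(a) at a = -1, which is -298753/218025.

The residue is -298753/218025.


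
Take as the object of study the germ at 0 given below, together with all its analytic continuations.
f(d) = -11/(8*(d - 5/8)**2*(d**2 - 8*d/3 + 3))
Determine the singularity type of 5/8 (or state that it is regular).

The point is a pole of order 2.

The denominator factor d - 5/8 vanishes at 5/8 and appears to the power 2; the numerator there equals -11/8, nonzero, and no other factor vanishes.
Hence a pole whose order is the multiplicity, 2.


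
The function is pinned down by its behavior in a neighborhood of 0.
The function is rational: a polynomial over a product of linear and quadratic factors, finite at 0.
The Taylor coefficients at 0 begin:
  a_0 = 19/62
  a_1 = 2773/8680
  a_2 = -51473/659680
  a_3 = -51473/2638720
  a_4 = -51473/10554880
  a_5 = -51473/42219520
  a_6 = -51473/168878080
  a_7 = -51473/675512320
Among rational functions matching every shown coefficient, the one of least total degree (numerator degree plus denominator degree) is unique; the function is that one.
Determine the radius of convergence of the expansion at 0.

The radius of convergence is 4.

No rational of total degree below 3 reproduces all 8 coefficients; solving the [2/1] Pade equations on them gives f(ζ) = (12*ζ**2/19 - 34*ζ/35 - 38/31)/(ζ - 4), whose expansion matches every shown term.
Denominator factor (ζ - 4): pole of order 1 at 4, modulus 4.
The radius of convergence is the smallest modulus among the singular points: 4.


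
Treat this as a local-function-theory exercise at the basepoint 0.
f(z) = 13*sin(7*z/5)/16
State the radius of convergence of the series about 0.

The factor sin(7*z/5) is entire and contributes no finite singular point.
The polynomial part has no poles.
No finite singular points: the Taylor series at 0 converges everywhere.

The radius of convergence is infinite.


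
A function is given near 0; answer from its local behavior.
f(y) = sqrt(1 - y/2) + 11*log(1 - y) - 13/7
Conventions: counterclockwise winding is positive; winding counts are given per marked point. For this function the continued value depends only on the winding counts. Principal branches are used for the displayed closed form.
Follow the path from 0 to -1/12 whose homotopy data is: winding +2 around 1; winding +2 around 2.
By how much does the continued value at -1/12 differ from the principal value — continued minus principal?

The rational part is single-valued and drops out of the difference; each branch term changes only by its own monodromy.
(1)*sqrt(1 - y/(2)): winding +2 is even, the square root returns to the same sheet, contribution 0.
(11)*log(1 - y/(1)): each positive loop around 1 adds 2*pi*i to the log, so winding +2 contributes (11)*(2)*2*pi*i = (44)*pi*i.
Summing the contributions at y = -1/12 gives (44)*pi*i.

Continued minus principal equals (44)*pi*i.


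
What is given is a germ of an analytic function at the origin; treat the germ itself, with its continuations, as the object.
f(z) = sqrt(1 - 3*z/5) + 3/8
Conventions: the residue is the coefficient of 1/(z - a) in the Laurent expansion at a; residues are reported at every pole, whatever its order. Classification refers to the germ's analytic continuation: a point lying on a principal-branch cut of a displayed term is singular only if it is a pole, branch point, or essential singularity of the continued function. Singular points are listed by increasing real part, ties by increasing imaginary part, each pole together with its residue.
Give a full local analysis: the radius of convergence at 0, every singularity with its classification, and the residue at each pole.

Branch term (1)*sqrt(1 - z/(5/3)): its argument vanishes at z = 5/3, a square-root branch point, modulus 5/3.
The radius of convergence is the smallest modulus among the singular points: 5/3.

Radius of convergence at 0: 5/3.
At 5/3: an algebraic (square-root) branch point.


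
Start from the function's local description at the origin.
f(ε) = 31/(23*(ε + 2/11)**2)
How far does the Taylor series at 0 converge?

Denominator factor (ε + 2/11)^2: pole of order 2 at -2/11, modulus 2/11.
The radius of convergence is the smallest modulus among the singular points: 2/11.

The radius of convergence is 2/11.


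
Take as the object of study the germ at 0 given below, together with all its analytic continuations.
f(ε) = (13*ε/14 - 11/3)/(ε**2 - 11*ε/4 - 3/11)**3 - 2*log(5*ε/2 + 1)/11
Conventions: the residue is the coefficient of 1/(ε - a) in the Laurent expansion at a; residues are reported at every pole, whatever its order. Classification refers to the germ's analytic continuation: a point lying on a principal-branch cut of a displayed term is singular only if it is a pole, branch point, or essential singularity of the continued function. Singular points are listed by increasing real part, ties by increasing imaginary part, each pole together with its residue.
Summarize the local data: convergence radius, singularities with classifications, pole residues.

Radius of convergence at 0: -11/8 + (1/88)*sqrt(16753).
At -2/5: a logarithmic branch point.
At 11/8 - (1/88)*sqrt(16753): a pole of order 3; residue (12436864/24728498669)*sqrt(16753).
At 11/8 + (1/88)*sqrt(16753): a pole of order 3; residue -(12436864/24728498669)*sqrt(16753).

Denominator factor (ε**2 - 11*ε/4 - 3/11)^3: discriminant 1523/176, real irrational roots 11/8 + (1/88)*sqrt(16753) and 11/8 - (1/88)*sqrt(16753); poles of order 3, moduli 11/8 + (1/88)*sqrt(16753) and -11/8 + (1/88)*sqrt(16753).
Branch term (-2/11)*log(1 - ε/(-2/5)): its argument vanishes at ε = -2/5, a logarithmic branch point, modulus 2/5.
The radius of convergence is the smallest modulus among the singular points: -11/8 + (1/88)*sqrt(16753).
The branch term is analytic at 11/8 - (1/88)*sqrt(16753) and contributes nothing to the residue; only the rational part matters.
The factor ε**2 - 11*ε/4 - 3/11 splits as (ε - a)(ε - a') with a = 11/8 - (1/88)*sqrt(16753), a' = 11/8 + (1/88)*sqrt(16753). At the order-3 pole a set g(ε) = (ε - a)^3*(rational part) = [13*ε/14 - 11/3] / (ε - a')^3.
Order-3 pole: residue = g''(a)/2; g''(11/8 - (1/88)*sqrt(16753)) = (24873728/24728498669)*sqrt(16753), so the residue is (12436864/24728498669)*sqrt(16753).
The branch term is analytic at 11/8 + (1/88)*sqrt(16753) and contributes nothing to the residue; only the rational part matters.
The factor ε**2 - 11*ε/4 - 3/11 splits as (ε - a)(ε - a') with a = 11/8 + (1/88)*sqrt(16753), a' = 11/8 - (1/88)*sqrt(16753). At the order-3 pole a set g(ε) = (ε - a)^3*(rational part) = [13*ε/14 - 11/3] / (ε - a')^3.
Order-3 pole: residue = g''(a)/2; g''(11/8 + (1/88)*sqrt(16753)) = -(24873728/24728498669)*sqrt(16753), so the residue is -(12436864/24728498669)*sqrt(16753).
List the singular points by increasing real part (a conjugate pair: the negative imaginary part first).


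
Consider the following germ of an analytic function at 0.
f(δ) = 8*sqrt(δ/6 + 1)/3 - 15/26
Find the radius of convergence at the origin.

The radius of convergence is 6.

Branch term (8/3)*sqrt(1 - δ/(-6)): its argument vanishes at δ = -6, a square-root branch point, modulus 6.
The radius of convergence is the smallest modulus among the singular points: 6.


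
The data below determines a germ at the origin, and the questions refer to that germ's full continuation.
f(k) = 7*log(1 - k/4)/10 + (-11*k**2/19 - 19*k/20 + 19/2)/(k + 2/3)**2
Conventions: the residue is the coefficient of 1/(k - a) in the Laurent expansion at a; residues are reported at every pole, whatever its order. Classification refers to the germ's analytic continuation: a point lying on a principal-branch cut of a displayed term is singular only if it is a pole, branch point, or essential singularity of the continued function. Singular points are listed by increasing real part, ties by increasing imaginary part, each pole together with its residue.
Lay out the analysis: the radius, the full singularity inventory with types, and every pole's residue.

Radius of convergence at 0: 2/3.
At -2/3: a pole of order 2; residue -203/1140.
At 4: a logarithmic branch point.

Denominator factor (k + 2/3)^2: pole of order 2 at -2/3, modulus 2/3.
Branch term (7/10)*log(1 - k/(4)): its argument vanishes at k = 4, a logarithmic branch point, modulus 4.
The radius of convergence is the smallest modulus among the singular points: 2/3.
The branch term is analytic at -2/3 and contributes nothing to the residue; only the rational part matters.
At the order-2 pole -2/3 set g(k) = (k - (-2/3))^2*(rational part) = -11*k**2/19 - 19*k/20 + 19/2.
Order-2 pole: residue = g'(a); g'(-2/3) = -203/1140, so the residue is -203/1140.
List the singular points by increasing real part (a conjugate pair: the negative imaginary part first).


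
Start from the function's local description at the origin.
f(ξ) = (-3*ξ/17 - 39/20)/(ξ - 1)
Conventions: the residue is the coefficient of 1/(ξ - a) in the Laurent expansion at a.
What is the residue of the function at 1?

At the order-1 pole 1 set g(ξ) = (ξ - (1))*f(ξ) = -3*ξ/17 - 39/20.
Simple pole: residue = g(a) at a = 1, which is -723/340.

The residue is -723/340.


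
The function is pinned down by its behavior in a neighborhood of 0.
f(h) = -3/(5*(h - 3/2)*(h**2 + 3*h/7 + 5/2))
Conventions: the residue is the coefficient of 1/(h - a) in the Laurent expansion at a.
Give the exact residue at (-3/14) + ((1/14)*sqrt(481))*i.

The residue is (42/755) - ((1008/363155)*sqrt(481))*i.

The factor h**2 + 3*h/7 + 5/2 splits as (h - a)(h - a') with a = (-3/14) + ((1/14)*sqrt(481))*i, a' = (-3/14) - ((1/14)*sqrt(481))*i. At the order-1 pole a set g(h) = (h - a)*f(h) = [-3/(5*(h - 3/2))] / (h - a').
Simple pole: residue = g(a) at a = (-3/14) + ((1/14)*sqrt(481))*i, which is (42/755) - ((1008/363155)*sqrt(481))*i.


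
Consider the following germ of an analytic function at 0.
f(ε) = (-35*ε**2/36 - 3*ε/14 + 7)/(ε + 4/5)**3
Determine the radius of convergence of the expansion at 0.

Denominator factor (ε + 4/5)^3: pole of order 3 at -4/5, modulus 4/5.
The radius of convergence is the smallest modulus among the singular points: 4/5.

The radius of convergence is 4/5.


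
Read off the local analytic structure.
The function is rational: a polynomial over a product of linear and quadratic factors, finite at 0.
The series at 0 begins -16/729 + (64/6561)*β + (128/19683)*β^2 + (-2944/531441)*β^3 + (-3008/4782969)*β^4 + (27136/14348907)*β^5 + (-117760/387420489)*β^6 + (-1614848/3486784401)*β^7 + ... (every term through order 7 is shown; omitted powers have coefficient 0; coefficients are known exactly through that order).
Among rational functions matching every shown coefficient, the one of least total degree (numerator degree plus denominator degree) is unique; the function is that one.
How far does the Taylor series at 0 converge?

The radius of convergence is (3/2)*sqrt(2).

No rational of total degree below 4 reproduces all 8 coefficients; solving the [0/4] Pade equations on them gives f(β) = -4/(9*(β**2 + β + 9/2)**2), whose expansion matches every shown term.
Denominator factor (β**2 + β + 9/2)^2: discriminant -17, complex-conjugate roots (-1/2) + ((1/2)*sqrt(17))*i and (-1/2) - ((1/2)*sqrt(17))*i; poles of order 2, moduli (3/2)*sqrt(2) and (3/2)*sqrt(2).
The radius of convergence is the smallest modulus among the singular points: (3/2)*sqrt(2).


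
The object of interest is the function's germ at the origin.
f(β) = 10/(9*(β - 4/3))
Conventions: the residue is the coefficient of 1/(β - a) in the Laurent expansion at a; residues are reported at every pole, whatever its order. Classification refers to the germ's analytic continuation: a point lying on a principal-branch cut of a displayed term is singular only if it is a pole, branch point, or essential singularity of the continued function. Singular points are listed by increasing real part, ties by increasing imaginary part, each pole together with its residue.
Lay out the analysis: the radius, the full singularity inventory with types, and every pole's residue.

Denominator factor (β - 4/3): pole of order 1 at 4/3, modulus 4/3.
The radius of convergence is the smallest modulus among the singular points: 4/3.
At the order-1 pole 4/3 set g(β) = (β - (4/3))*f(β) = 10/9.
Simple pole: residue = g(a) at a = 4/3, which is 10/9.

Radius of convergence at 0: 4/3.
At 4/3: a pole of order 1; residue 10/9.


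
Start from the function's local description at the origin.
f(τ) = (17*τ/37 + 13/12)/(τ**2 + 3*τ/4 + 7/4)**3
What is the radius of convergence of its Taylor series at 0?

Denominator factor (τ**2 + 3*τ/4 + 7/4)^3: discriminant -103/16, complex-conjugate roots (-3/8) + ((1/8)*sqrt(103))*i and (-3/8) - ((1/8)*sqrt(103))*i; poles of order 3, moduli (1/2)*sqrt(7) and (1/2)*sqrt(7).
The radius of convergence is the smallest modulus among the singular points: (1/2)*sqrt(7).

The radius of convergence is (1/2)*sqrt(7).


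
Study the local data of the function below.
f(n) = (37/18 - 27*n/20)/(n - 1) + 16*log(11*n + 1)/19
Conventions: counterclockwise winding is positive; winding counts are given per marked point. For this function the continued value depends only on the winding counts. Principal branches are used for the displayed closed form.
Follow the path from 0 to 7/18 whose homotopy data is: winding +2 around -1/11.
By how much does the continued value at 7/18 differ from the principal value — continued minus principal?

The rational part is single-valued and drops out of the difference; each branch term changes only by its own monodromy.
(16/19)*log(1 - n/(-1/11)): each positive loop around -1/11 adds 2*pi*i to the log, so winding +2 contributes (16/19)*(2)*2*pi*i = (64/19)*pi*i.
Summing the contributions at n = 7/18 gives (64/19)*pi*i.

Continued minus principal equals (64/19)*pi*i.


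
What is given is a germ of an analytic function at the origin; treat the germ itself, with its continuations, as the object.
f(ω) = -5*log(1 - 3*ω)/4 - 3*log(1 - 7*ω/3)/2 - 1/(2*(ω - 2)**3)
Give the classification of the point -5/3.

The point is a regular point.

Denominator factors: ω - 2 = -11/3 at ω = -5/3 — none vanishes.
Branch term log(1 - ω/(1/3)): argument at -5/3 is 6, nonzero, so -5/3 is not its branch point (a point on a principal cut is still regular for the continued germ).
Branch term log(1 - ω/(3/7)): argument at -5/3 is 44/9, nonzero, so -5/3 is not its branch point (a point on a principal cut is still regular for the continued germ).
So the germ continues analytically to -5/3.


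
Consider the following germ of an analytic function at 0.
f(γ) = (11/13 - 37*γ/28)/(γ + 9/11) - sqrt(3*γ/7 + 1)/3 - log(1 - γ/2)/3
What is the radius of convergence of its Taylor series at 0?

The radius of convergence is 9/11.

Denominator factor (γ + 9/11): pole of order 1 at -9/11, modulus 9/11.
Branch term (-1/3)*sqrt(1 - γ/(-7/3)): its argument vanishes at γ = -7/3, a square-root branch point, modulus 7/3.
Branch term (-1/3)*log(1 - γ/(2)): its argument vanishes at γ = 2, a logarithmic branch point, modulus 2.
The radius of convergence is the smallest modulus among the singular points: 9/11.


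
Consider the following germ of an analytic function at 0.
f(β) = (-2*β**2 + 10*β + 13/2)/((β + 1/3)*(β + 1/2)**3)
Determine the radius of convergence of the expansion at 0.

The radius of convergence is 1/3.

Denominator factor (β + 1/3): pole of order 1 at -1/3, modulus 1/3.
Denominator factor (β + 1/2)^3: pole of order 3 at -1/2, modulus 1/2.
The radius of convergence is the smallest modulus among the singular points: 1/3.


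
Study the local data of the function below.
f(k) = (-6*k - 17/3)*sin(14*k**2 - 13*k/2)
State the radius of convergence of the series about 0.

The radius of convergence is infinite.

The factor sin(14*k**2 - 13*k/2) is entire and contributes no finite singular point.
The polynomial part has no poles.
No finite singular points: the Taylor series at 0 converges everywhere.


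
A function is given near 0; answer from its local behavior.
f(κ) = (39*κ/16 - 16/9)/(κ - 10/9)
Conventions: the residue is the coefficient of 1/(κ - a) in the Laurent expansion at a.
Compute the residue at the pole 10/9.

At the order-1 pole 10/9 set g(κ) = (κ - (10/9))*f(κ) = 39*κ/16 - 16/9.
Simple pole: residue = g(a) at a = 10/9, which is 67/72.

The residue is 67/72.


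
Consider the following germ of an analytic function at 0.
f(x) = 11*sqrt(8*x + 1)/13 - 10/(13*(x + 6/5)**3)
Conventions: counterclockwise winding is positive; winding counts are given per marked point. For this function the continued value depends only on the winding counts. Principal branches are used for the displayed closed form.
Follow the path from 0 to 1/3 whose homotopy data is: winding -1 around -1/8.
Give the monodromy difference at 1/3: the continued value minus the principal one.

Continued minus principal equals -(22/39)*sqrt(33).

The rational part is single-valued and drops out of the difference; each branch term changes only by its own monodromy.
(11/13)*sqrt(1 - x/(-1/8)): winding -1 is odd, the square root flips sign, contributing -2*(11/13)*sqrt(1 - (1/3)/(-1/8)) = -2*(11/13)*sqrt(11/3) = -(22/39)*sqrt(33).
Summing the contributions at x = 1/3 gives -(22/39)*sqrt(33).


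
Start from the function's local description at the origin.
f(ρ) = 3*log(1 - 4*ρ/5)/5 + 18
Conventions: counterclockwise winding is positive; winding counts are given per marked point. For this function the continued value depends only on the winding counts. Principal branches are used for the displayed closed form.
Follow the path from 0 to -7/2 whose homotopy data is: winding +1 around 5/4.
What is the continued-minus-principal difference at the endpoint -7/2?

Continued minus principal equals (6/5)*pi*i.

The rational part is single-valued and drops out of the difference; each branch term changes only by its own monodromy.
(3/5)*log(1 - ρ/(5/4)): each positive loop around 5/4 adds 2*pi*i to the log, so winding +1 contributes (3/5)*(1)*2*pi*i = (6/5)*pi*i.
Summing the contributions at ρ = -7/2 gives (6/5)*pi*i.


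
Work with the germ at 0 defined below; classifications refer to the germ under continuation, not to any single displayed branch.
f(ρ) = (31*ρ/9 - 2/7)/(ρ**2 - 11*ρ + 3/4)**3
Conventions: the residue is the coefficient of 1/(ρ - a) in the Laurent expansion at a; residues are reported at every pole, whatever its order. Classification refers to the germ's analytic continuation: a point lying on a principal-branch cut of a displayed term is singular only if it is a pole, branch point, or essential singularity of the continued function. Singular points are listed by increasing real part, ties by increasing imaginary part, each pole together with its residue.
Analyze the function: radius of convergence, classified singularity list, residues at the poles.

Radius of convergence at 0: 11/2 - (1/2)*sqrt(118).
At 11/2 - (1/2)*sqrt(118): a pole of order 3; residue -(2351/34503672)*sqrt(118).
At 11/2 + (1/2)*sqrt(118): a pole of order 3; residue (2351/34503672)*sqrt(118).

Denominator factor (ρ**2 - 11*ρ + 3/4)^3: discriminant 118, real irrational roots 11/2 + (1/2)*sqrt(118) and 11/2 - (1/2)*sqrt(118); poles of order 3, moduli 11/2 + (1/2)*sqrt(118) and 11/2 - (1/2)*sqrt(118).
The radius of convergence is the smallest modulus among the singular points: 11/2 - (1/2)*sqrt(118).
The factor ρ**2 - 11*ρ + 3/4 splits as (ρ - a)(ρ - a') with a = 11/2 - (1/2)*sqrt(118), a' = 11/2 + (1/2)*sqrt(118). At the order-3 pole a set g(ρ) = (ρ - a)^3*f(ρ) = [31*ρ/9 - 2/7] / (ρ - a')^3.
Order-3 pole: residue = g''(a)/2; g''(11/2 - (1/2)*sqrt(118)) = -(2351/17251836)*sqrt(118), so the residue is -(2351/34503672)*sqrt(118).
The factor ρ**2 - 11*ρ + 3/4 splits as (ρ - a)(ρ - a') with a = 11/2 + (1/2)*sqrt(118), a' = 11/2 - (1/2)*sqrt(118). At the order-3 pole a set g(ρ) = (ρ - a)^3*f(ρ) = [31*ρ/9 - 2/7] / (ρ - a')^3.
Order-3 pole: residue = g''(a)/2; g''(11/2 + (1/2)*sqrt(118)) = (2351/17251836)*sqrt(118), so the residue is (2351/34503672)*sqrt(118).
List the singular points by increasing real part (a conjugate pair: the negative imaginary part first).


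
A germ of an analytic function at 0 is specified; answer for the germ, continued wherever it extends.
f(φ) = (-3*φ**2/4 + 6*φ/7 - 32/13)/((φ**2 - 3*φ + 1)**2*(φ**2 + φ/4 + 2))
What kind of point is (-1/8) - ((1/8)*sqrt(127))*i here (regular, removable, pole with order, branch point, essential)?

The denominator factor φ**2 + φ/4 + 2 vanishes at (-1/8) - ((1/8)*sqrt(127))*i and appears to the power 1; the numerator there equals (-12721/11648) - ((117/896)*sqrt(127))*i, nonzero, and no other factor vanishes.
Hence a pole whose order is the multiplicity, 1.

The point is a pole of order 1.


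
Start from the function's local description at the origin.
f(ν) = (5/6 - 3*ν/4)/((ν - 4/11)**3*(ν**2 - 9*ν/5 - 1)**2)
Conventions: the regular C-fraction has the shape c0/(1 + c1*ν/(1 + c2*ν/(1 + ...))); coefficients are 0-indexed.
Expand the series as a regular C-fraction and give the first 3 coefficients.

Taylor coefficients (expand at 0): a_0 = -6655/384, a_1 = -33275/512, a_2 = -3089251/7680.
c0 = a_0 = -6655/384. Peel one level at a time: if S = 1 + c*ν/S' with S'(0) = 1, then c is the ν-coefficient of S and S' = c*ν/(S - 1).
S_1 = c0/f = 1 + (-15/4)*ν + (-3659/400)*ν^2 + ...; c1 = -15/4.
S_2 = c1*ν/(S_1 - 1) = 1 + (-3659/1500)*ν + ...; c2 = -3659/1500.

The regular C-fraction coefficients are [-6655/384, -15/4, -3659/1500].
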